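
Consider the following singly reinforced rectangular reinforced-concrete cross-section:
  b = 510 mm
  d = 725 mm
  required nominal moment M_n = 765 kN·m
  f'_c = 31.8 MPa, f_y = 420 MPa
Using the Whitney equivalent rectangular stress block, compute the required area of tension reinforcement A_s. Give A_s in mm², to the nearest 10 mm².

With M_n = 0.85 f'_c a b (d − a/2), solve the quadratic for a:
a = d − √(d² − 2M_n/(0.85 f'_c b)) = 725 − √(725² − 2 × 765×10⁶/(0.85 × 31.8 × 510)) = 81.08 mm.
A_s = 0.85 f'_c a b / f_y = 0.85 × 31.8 × 81.08 × 510 / 420 = 2661.2 mm².

A_s ≈ 2660 mm²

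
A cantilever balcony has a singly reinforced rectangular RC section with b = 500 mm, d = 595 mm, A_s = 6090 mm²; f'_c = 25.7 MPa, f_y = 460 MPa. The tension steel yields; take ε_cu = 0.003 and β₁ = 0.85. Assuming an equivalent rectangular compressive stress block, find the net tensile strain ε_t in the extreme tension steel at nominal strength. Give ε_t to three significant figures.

a = A_s f_y/(0.85 f'_c b) = 256.48 mm.
β₁ = 0.85, so c = a/β₁ = 256.48/0.85 = 301.74 mm.
From the linear strain diagram with ε_cu = 0.003: ε_t = 0.003 (d − c)/c = 0.003 × (595 − 301.74)/301.74 = 0.00292.
ε_t < 0.004 — the section is over-reinforced for flexure under ACI limits.

ε_t ≈ 0.00292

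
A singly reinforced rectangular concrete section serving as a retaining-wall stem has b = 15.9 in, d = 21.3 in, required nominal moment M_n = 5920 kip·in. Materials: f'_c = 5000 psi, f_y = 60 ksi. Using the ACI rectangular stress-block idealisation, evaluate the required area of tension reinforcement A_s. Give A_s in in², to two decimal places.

A_s ≈ 5.19 in²

From M_n = 0.85 f'_c a b (d − a/2):
a = d − √(d² − 2M_n/(0.85 f'_c b)) = 21.3 − √(21.3² − 2 × 5920/(0.85 × 5 × 15.9)) = 4.612 in.
A_s = 0.85 f'_c a b / f_y = 0.85 × 5 × 4.612 × 15.9 / 60 = 5.194 in².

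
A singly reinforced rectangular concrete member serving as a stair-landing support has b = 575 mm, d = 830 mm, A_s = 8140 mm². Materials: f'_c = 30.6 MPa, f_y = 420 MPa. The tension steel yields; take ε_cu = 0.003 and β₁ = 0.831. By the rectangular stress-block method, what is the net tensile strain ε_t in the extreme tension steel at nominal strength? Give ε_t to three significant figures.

ε_t ≈ 0.00605

a = A_s f_y/(0.85 f'_c b) = 228.59 mm.
β₁ = 0.831, so c = a/β₁ = 228.59/0.831 = 275.08 mm.
From the linear strain diagram with ε_cu = 0.003: ε_t = 0.003 (d − c)/c = 0.003 × (830 − 275.08)/275.08 = 0.00605.
Since ε_t ≥ 0.005, the section is tension-controlled.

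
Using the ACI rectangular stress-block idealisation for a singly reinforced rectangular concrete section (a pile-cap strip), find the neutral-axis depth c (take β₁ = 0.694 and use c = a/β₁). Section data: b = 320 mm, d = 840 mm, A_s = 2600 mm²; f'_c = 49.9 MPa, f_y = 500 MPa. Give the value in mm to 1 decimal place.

T = A_s f_y = 2600 × 500 = 1300000 N = 1300 kN.
Setting C = 0.85 f'_c a b equal to T: a = 1300000/(0.85 × 49.9 × 320) = 95.780 mm.
With β₁ = 0.694, c = a/β₁ = 95.780/0.694 = 138.0 mm.

c ≈ 138.0 mm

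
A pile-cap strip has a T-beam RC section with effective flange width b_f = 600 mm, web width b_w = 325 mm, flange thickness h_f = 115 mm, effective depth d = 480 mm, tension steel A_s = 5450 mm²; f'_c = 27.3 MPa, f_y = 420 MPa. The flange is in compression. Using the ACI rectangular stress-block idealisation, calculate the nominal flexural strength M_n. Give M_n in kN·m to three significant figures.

M_n ≈ 896 kN·m

Tension: T = A_s f_y = 5450 × 420 = 2289000 N.
Try a within the flange: a = T/(0.85 f'_c b_f) = 2289000/(0.85 × 27.3 × 600) = 164.40 mm.
a = 164.40 > h_f = 115 mm: the block extends into the web. Split into flange-overhang and web parts.
C_f = 0.85 f'_c (b_f − b_w) h_f = 0.85 × 27.3 × (600 − 325) × 115 = 733858 N.
Remaining web compression depth: a_w = (T − C_f)/(0.85 f'_c b_w) = (2289000 − 733858)/(0.85 × 27.3 × 325) = 206.21 mm.
M_n = C_f(d − h_f/2) + (T − C_f)(d − a_w/2) = 733858 × (480 − 57.5) + 1555142 × (480 − 103.105) = 310.06 + 586.13 = 896.19 × 10⁶ N·mm.
M_n = 896.19 kN·m.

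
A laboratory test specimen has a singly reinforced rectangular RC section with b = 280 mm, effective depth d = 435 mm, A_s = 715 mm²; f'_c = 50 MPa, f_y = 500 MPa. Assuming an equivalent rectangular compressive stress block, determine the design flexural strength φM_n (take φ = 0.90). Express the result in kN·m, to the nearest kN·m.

T = A_s f_y = 715 × 500 = 357500 N = 357.5 kN.
From C = T: a = T/(0.85 f'_c b) = 357500/(0.85 × 50 × 280) = 30.04 mm.
M_n = T(d − a/2) = 357.5 kN × (435 − 15.02) mm = 150.14 kN·m.
φM_n = 0.90 × 150.14 = 135.13 kN·m.

φM_n ≈ 135 kN·m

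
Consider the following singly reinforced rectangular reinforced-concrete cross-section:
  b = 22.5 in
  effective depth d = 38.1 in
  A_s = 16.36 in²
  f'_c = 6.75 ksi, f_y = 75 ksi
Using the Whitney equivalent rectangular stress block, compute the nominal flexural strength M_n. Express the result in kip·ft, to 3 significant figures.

T = A_s f_y = 16.36 × 75 = 1227 kips.
a = T/(0.85 f'_c b) = 1227/(0.85 × 6.75 × 22.5) = 9.505 in.
M_n = T(d − a/2) = 1227 × (38.1 − 4.7525) = 40917.4 kip·in = 40917.4/12 = 3409.78 kip·ft.

M_n ≈ 3410 kip·ft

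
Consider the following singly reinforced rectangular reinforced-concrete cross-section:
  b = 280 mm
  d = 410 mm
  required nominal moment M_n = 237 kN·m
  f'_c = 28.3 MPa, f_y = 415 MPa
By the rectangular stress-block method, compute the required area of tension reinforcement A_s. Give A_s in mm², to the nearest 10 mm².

A_s ≈ 1580 mm²

With M_n = 0.85 f'_c a b (d − a/2), solve the quadratic for a:
a = d − √(d² − 2M_n/(0.85 f'_c b)) = 410 − √(410² − 2 × 237×10⁶/(0.85 × 28.3 × 280)) = 97.39 mm.
A_s = 0.85 f'_c a b / f_y = 0.85 × 28.3 × 97.39 × 280 / 415 = 1580.6 mm².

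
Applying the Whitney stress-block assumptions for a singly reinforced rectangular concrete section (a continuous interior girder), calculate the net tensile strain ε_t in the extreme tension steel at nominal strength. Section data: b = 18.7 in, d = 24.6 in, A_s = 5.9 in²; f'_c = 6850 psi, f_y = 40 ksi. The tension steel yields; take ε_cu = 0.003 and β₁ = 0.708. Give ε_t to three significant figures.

ε_t ≈ 0.0211

a = A_s f_y/(0.85 f'_c b) = 2.168 in.
β₁ = 0.708, so c = a/β₁ = 2.168/0.708 = 3.062 in.
From the linear strain diagram with ε_cu = 0.003: ε_t = 0.003 (d − c)/c = 0.003 × (24.6 − 3.062)/3.062 = 0.0211.
Since ε_t ≥ 0.005, the section is tension-controlled.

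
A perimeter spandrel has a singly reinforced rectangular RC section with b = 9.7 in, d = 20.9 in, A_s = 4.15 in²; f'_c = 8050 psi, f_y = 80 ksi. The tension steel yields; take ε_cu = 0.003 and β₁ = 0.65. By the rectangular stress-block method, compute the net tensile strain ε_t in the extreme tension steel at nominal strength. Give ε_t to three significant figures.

ε_t ≈ 0.00515

a = A_s f_y/(0.85 f'_c b) = 5.002 in.
β₁ = 0.65, so c = a/β₁ = 5.002/0.65 = 7.695 in.
From the linear strain diagram with ε_cu = 0.003: ε_t = 0.003 (d − c)/c = 0.003 × (20.9 − 7.695)/7.695 = 0.00515.
Since ε_t ≥ 0.005, the section is tension-controlled.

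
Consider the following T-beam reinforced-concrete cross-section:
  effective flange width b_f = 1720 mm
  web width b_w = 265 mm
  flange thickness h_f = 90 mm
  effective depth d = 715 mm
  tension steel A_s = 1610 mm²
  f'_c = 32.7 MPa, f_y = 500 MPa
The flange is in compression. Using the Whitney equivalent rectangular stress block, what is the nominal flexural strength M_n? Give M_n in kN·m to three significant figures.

Tension: T = A_s f_y = 1610 × 500 = 805000 N.
Try a within the flange: a = T/(0.85 f'_c b_f) = 805000/(0.85 × 32.7 × 1720) = 16.84 mm.
Since a = 16.84 ≤ h_f = 90 mm, the stress block lies entirely in the flange; analyse as a rectangular beam of width b_f.
M_n = T(d − a/2) = 805000 × (715 − 8.42) = 568.80 × 10⁶ N·mm.
M_n = 568.80 kN·m.

M_n ≈ 569 kN·m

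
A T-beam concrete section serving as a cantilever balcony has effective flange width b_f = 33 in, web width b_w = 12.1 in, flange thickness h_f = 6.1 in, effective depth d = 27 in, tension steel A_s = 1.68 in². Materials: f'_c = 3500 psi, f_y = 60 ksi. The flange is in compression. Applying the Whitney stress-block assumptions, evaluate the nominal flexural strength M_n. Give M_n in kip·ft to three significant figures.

M_n ≈ 222 kip·ft

Tension: T = A_s f_y = 1.68 × 60 = 100.8 kips.
Try a within the flange: a = T/(0.85 f'_c b_f) = 100.8/(0.85 × 3.5 × 33) = 1.027 in.
Since a = 1.027 ≤ h_f = 6.1 in, the stress block lies entirely in the flange; analyse as a rectangular beam of width b_f.
M_n = T(d − a/2) = 100.8 × (27 − 0.5135) = 2669.8 kip·in.
M_n = 2669.8/12 = 222.48 kip·ft.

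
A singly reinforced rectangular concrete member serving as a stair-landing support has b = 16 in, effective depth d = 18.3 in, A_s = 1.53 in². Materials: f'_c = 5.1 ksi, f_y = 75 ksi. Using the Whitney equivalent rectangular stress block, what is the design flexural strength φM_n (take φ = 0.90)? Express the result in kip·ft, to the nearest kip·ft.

φM_n ≈ 150 kip·ft

T = A_s f_y = 1.53 × 75 = 114.75 kips.
a = T/(0.85 f'_c b) = 114.75/(0.85 × 5.1 × 16) = 1.654 in.
M_n = T(d − a/2) = 114.75 × (18.3 − 0.827) = 2005.0 kip·in = 2005.0/12 = 167.08 kip·ft.
φM_n = 0.90 × 167.08 = 150.37 kip·ft.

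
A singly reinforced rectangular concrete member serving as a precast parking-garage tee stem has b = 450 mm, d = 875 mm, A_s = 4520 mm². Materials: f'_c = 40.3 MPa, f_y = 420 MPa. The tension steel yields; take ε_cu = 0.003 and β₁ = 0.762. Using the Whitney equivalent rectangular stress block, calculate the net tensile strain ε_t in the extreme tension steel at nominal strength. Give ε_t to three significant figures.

ε_t ≈ 0.0132

a = A_s f_y/(0.85 f'_c b) = 123.15 mm.
β₁ = 0.762, so c = a/β₁ = 123.15/0.762 = 161.61 mm.
From the linear strain diagram with ε_cu = 0.003: ε_t = 0.003 (d − c)/c = 0.003 × (875 − 161.61)/161.61 = 0.0132.
Since ε_t ≥ 0.005, the section is tension-controlled.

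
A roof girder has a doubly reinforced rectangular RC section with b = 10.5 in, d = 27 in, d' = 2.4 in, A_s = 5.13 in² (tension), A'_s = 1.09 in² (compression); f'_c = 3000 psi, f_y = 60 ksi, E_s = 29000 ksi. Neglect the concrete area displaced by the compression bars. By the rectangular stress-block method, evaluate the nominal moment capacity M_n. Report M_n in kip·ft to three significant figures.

M_n ≈ 588 kip·ft

Assume both steels yield.
a = (A_s − A'_s) f_y/(0.85 f'_c b) = (5.13 − 1.09) × 60/(0.85 × 3 × 10.5) = 9.053 in.
c = a/β₁ = 9.053/0.85 = 10.651 in; ε'_s = 0.003(c − d')/c = 0.0023 ≥ ε_y = 0.0021, so the compression steel yields.
M_n = (A_s − A'_s) f_y (d − a/2) + A'_s f_y (d − d') = 242.4 × (27 − 4.5265) + 65.4 × (27 − 2.4) = 5447.6 + 1608.8 = 7056.4 kip·in = 7056.4/12 = 588.03 kip·ft.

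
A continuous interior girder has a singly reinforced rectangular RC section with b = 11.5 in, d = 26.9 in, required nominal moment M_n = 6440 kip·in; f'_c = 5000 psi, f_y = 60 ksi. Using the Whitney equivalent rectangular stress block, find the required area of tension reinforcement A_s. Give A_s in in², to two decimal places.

A_s ≈ 4.44 in²

From M_n = 0.85 f'_c a b (d − a/2):
a = d − √(d² − 2M_n/(0.85 f'_c b)) = 26.9 − √(26.9² − 2 × 6440/(0.85 × 5 × 11.5)) = 5.451 in.
A_s = 0.85 f'_c a b / f_y = 0.85 × 5 × 5.451 × 11.5 / 60 = 4.440 in².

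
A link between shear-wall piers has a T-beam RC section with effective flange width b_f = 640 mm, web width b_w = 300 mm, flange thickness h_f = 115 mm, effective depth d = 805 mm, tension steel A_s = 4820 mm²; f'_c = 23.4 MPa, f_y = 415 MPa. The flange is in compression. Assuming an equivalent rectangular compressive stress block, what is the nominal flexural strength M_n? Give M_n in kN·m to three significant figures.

M_n ≈ 1440 kN·m

Tension: T = A_s f_y = 4820 × 415 = 2000300 N.
Try a within the flange: a = T/(0.85 f'_c b_f) = 2000300/(0.85 × 23.4 × 640) = 157.14 mm.
a = 157.14 > h_f = 115 mm: the block extends into the web. Split into flange-overhang and web parts.
C_f = 0.85 f'_c (b_f − b_w) h_f = 0.85 × 23.4 × (640 − 300) × 115 = 777699 N.
Remaining web compression depth: a_w = (T − C_f)/(0.85 f'_c b_w) = (2000300 − 777699)/(0.85 × 23.4 × 300) = 204.89 mm.
M_n = C_f(d − h_f/2) + (T − C_f)(d − a_w/2) = 777699 × (805 − 57.5) + 1222601 × (805 − 102.445) = 581.33 + 858.94 = 1440.27 × 10⁶ N·mm.
M_n = 1440.27 kN·m.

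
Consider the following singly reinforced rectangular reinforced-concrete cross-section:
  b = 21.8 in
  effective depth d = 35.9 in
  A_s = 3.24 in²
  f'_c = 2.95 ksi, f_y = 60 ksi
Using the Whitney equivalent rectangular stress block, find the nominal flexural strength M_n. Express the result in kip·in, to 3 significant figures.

T = A_s f_y = 3.24 × 60 = 194.4 kips.
a = T/(0.85 f'_c b) = 194.4/(0.85 × 2.95 × 21.8) = 3.556 in.
M_n = T(d − a/2) = 194.4 × (35.9 − 1.778) = 6633.3 kip·in.

M_n ≈ 6630 kip·in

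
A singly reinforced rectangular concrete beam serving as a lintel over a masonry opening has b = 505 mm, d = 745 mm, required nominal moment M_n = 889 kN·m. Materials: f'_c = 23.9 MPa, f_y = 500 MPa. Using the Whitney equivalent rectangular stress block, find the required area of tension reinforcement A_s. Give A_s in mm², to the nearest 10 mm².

A_s ≈ 2610 mm²

With M_n = 0.85 f'_c a b (d − a/2), solve the quadratic for a:
a = d − √(d² − 2M_n/(0.85 f'_c b)) = 745 − √(745² − 2 × 889×10⁶/(0.85 × 23.9 × 505)) = 127.17 mm.
A_s = 0.85 f'_c a b / f_y = 0.85 × 23.9 × 127.17 × 505 / 500 = 2609.3 mm².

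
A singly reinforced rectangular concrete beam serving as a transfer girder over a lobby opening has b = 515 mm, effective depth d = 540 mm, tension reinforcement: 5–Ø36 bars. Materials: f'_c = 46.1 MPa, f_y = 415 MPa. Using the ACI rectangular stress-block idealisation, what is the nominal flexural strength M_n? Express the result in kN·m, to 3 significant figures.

M_n ≈ 1030 kN·m

A_s = 5 × 1018 = 5090 mm².
T = A_s f_y = 5090 × 415 = 2112350 N = 2112.35 kN.
From C = T: a = T/(0.85 f'_c b) = 2112350/(0.85 × 46.1 × 515) = 104.67 mm.
M_n = T(d − a/2) = 2112.35 kN × (540 − 52.335) mm = 1030.12 kN·m.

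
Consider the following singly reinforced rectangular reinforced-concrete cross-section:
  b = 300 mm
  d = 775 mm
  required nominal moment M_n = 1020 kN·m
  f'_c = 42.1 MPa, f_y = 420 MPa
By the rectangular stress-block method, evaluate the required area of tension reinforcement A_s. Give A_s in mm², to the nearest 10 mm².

A_s ≈ 3430 mm²

With M_n = 0.85 f'_c a b (d − a/2), solve the quadratic for a:
a = d − √(d² − 2M_n/(0.85 f'_c b)) = 775 − √(775² − 2 × 1020×10⁶/(0.85 × 42.1 × 300)) = 134.22 mm.
A_s = 0.85 f'_c a b / f_y = 0.85 × 42.1 × 134.22 × 300 / 420 = 3430.8 mm².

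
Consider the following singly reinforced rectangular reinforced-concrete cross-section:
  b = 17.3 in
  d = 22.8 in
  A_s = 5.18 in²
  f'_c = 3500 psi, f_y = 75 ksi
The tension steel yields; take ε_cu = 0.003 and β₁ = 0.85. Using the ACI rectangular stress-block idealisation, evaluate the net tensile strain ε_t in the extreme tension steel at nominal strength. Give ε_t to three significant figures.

ε_t ≈ 0.00470

a = A_s f_y/(0.85 f'_c b) = 7.548 in.
β₁ = 0.85, so c = a/β₁ = 7.548/0.85 = 8.880 in.
From the linear strain diagram with ε_cu = 0.003: ε_t = 0.003 (d − c)/c = 0.003 × (22.8 − 8.880)/8.880 = 0.00470.
ε_t is between 0.004 and 0.005 — transition zone.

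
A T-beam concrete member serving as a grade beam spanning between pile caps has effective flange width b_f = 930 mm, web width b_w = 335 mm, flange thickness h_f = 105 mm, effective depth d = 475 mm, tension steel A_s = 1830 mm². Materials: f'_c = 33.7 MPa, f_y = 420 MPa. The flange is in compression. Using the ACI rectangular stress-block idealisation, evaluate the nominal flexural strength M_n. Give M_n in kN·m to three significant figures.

Tension: T = A_s f_y = 1830 × 420 = 768600 N.
Try a within the flange: a = T/(0.85 f'_c b_f) = 768600/(0.85 × 33.7 × 930) = 28.85 mm.
Since a = 28.85 ≤ h_f = 105 mm, the stress block lies entirely in the flange; analyse as a rectangular beam of width b_f.
M_n = T(d − a/2) = 768600 × (475 − 14.425) = 354.00 × 10⁶ N·mm.
M_n = 354.00 kN·m.

M_n ≈ 354 kN·m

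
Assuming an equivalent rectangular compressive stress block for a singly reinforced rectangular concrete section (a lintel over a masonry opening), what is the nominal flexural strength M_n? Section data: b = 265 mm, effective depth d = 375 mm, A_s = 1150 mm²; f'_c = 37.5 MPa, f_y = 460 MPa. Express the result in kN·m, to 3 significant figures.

M_n ≈ 182 kN·m

T = A_s f_y = 1150 × 460 = 529000 N = 529 kN.
From C = T: a = T/(0.85 f'_c b) = 529000/(0.85 × 37.5 × 265) = 62.63 mm.
M_n = T(d − a/2) = 529 kN × (375 − 31.315) mm = 181.81 kN·m.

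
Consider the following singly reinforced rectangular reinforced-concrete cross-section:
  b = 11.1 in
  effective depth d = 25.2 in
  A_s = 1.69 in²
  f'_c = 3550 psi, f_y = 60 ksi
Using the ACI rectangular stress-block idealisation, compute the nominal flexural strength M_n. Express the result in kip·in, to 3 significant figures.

T = A_s f_y = 1.69 × 60 = 101.4 kips.
a = T/(0.85 f'_c b) = 101.4/(0.85 × 3.55 × 11.1) = 3.027 in.
M_n = T(d − a/2) = 101.4 × (25.2 − 1.5135) = 2401.8 kip·in.

M_n ≈ 2400 kip·in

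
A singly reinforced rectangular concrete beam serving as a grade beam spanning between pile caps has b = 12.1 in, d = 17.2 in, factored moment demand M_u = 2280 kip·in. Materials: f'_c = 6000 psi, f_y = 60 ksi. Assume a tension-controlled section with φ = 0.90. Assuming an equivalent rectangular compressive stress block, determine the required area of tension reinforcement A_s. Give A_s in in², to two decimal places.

A_s ≈ 2.65 in²

M_n = M_u/φ = 2280/0.90 = 2533.33 kip·in.
From M_n = 0.85 f'_c a b (d − a/2):
a = d − √(d² − 2M_n/(0.85 f'_c b)) = 17.2 − √(17.2² − 2 × 2533.33/(0.85 × 6 × 12.1)) = 2.580 in.
A_s = 0.85 f'_c a b / f_y = 0.85 × 6 × 2.580 × 12.1 / 60 = 2.654 in².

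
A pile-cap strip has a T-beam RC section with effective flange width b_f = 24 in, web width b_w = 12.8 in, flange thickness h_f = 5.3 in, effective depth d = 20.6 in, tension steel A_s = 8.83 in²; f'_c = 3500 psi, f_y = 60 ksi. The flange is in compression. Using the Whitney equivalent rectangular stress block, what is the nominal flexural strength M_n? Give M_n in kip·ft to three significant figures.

M_n ≈ 734 kip·ft

Tension: T = A_s f_y = 8.83 × 60 = 529.8 kips.
Try a within the flange: a = T/(0.85 f'_c b_f) = 529.8/(0.85 × 3.5 × 24) = 7.420 in.
a = 7.420 > h_f = 5.3 in: the block extends into the web. Split into flange-overhang and web parts.
C_f = 0.85 f'_c (b_f − b_w) h_f = 0.85 × 3.5 × (24 − 12.8) × 5.3 = 176.6 kips.
Remaining web compression depth: a_w = (T − C_f)/(0.85 f'_c b_w) = (529.8 − 176.6)/(0.85 × 3.5 × 12.8) = 9.275 in.
M_n = C_f(d − h_f/2) + (T − C_f)(d − a_w/2) = 176.6 × (20.6 − 2.65) + 353.2 × (20.6 − 4.6375) = 3170.0 + 5638.0 = 8808.0 kip·in.
M_n = 8808.0/12 = 734.00 kip·ft.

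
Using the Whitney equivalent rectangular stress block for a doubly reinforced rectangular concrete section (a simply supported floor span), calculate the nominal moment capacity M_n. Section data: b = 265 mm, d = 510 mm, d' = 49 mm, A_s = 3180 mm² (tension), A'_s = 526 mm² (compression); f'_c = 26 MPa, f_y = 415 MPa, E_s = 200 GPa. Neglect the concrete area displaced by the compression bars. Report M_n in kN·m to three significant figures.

Assume both tension and compression steel yield.
Net tension couple steel: A_s − A'_s = 2654 mm².
a = (A_s − A'_s) f_y / (0.85 f'_c b) = 1101410/(0.85 × 26 × 265) = 188.07 mm.
c = a/β₁ = 188.07/0.85 = 221.26 mm; ε'_s = 0.003(c − d')/c = 0.0023 ≥ f_y/E_s = 0.0021, so compression steel does yield.
M_n = (A_s − A'_s) f_y (d − a/2) + A'_s f_y (d − d') = [1101410 × (510 − 94.035) + 218290 × (510 − 49)] × 10⁻⁶ = 458.15 + 100.63 = 558.78 kN·m.

M_n ≈ 559 kN·m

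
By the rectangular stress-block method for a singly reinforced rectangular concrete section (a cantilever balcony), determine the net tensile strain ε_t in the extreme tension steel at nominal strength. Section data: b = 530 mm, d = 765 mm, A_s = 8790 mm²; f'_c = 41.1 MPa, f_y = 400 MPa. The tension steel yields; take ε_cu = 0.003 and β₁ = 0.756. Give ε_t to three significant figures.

ε_t ≈ 0.00614

a = A_s f_y/(0.85 f'_c b) = 189.89 mm.
β₁ = 0.756, so c = a/β₁ = 189.89/0.756 = 251.18 mm.
From the linear strain diagram with ε_cu = 0.003: ε_t = 0.003 (d − c)/c = 0.003 × (765 − 251.18)/251.18 = 0.00614.
Since ε_t ≥ 0.005, the section is tension-controlled.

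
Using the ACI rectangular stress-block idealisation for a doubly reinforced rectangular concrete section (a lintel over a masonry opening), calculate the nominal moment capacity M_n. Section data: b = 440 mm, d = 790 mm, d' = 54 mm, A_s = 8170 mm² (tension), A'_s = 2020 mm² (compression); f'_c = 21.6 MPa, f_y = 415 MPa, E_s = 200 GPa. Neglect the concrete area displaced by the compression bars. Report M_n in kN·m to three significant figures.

M_n ≈ 2230 kN·m

Assume both tension and compression steel yield.
Net tension couple steel: A_s − A'_s = 6150 mm².
a = (A_s − A'_s) f_y / (0.85 f'_c b) = 2552250/(0.85 × 21.6 × 440) = 315.94 mm.
c = a/β₁ = 315.94/0.85 = 371.69 mm; ε'_s = 0.003(c − d')/c = 0.0026 ≥ f_y/E_s = 0.0021, so compression steel does yield.
M_n = (A_s − A'_s) f_y (d − a/2) + A'_s f_y (d − d') = [2552250 × (790 − 157.97) + 838300 × (790 − 54)] × 10⁻⁶ = 1613.10 + 616.99 = 2230.09 kN·m.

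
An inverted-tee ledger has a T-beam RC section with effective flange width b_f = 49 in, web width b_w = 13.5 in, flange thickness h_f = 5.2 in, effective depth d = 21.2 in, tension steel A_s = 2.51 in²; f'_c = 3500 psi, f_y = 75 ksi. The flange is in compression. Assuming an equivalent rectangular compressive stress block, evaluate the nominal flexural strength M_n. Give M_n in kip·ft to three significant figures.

Tension: T = A_s f_y = 2.51 × 75 = 188.25 kips.
Try a within the flange: a = T/(0.85 f'_c b_f) = 188.25/(0.85 × 3.5 × 49) = 1.291 in.
Since a = 1.291 ≤ h_f = 5.2 in, the stress block lies entirely in the flange; analyse as a rectangular beam of width b_f.
M_n = T(d − a/2) = 188.25 × (21.2 − 0.6455) = 3869.4 kip·in.
M_n = 3869.4/12 = 322.45 kip·ft.

M_n ≈ 322 kip·ft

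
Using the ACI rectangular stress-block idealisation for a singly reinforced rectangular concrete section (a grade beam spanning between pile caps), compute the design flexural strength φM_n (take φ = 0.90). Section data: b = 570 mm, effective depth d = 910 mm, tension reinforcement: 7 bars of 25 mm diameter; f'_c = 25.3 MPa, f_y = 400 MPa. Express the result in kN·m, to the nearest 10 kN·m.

φM_n ≈ 1060 kN·m

A_s = 7 × 491 = 3437 mm².
T = A_s f_y = 3437 × 400 = 1374800 N = 1374.8 kN.
From C = T: a = T/(0.85 f'_c b) = 1374800/(0.85 × 25.3 × 570) = 112.16 mm.
M_n = T(d − a/2) = 1374.8 kN × (910 − 56.08) mm = 1173.97 kN·m.
φM_n = 0.90 × 1173.97 = 1056.57 kN·m.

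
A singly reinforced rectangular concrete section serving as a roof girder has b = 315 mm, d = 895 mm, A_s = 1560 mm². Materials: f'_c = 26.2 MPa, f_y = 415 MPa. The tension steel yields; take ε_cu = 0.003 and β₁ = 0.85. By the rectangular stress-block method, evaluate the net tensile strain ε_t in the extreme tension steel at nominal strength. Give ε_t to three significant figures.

a = A_s f_y/(0.85 f'_c b) = 92.29 mm.
β₁ = 0.85, so c = a/β₁ = 92.29/0.85 = 108.58 mm.
From the linear strain diagram with ε_cu = 0.003: ε_t = 0.003 (d − c)/c = 0.003 × (895 − 108.58)/108.58 = 0.0217.
Since ε_t ≥ 0.005, the section is tension-controlled.

ε_t ≈ 0.0217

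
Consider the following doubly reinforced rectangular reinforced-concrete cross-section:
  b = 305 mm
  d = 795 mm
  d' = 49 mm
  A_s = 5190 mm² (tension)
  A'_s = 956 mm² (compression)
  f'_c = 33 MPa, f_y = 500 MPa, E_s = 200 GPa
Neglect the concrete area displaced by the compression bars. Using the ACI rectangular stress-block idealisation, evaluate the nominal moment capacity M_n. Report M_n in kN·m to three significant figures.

Assume both tension and compression steel yield.
Net tension couple steel: A_s − A'_s = 4234 mm².
a = (A_s − A'_s) f_y / (0.85 f'_c b) = 2117000/(0.85 × 33 × 305) = 247.45 mm.
c = a/β₁ = 247.45/0.814 = 303.99 mm; ε'_s = 0.003(c − d')/c = 0.0025 ≥ f_y/E_s = 0.0025, so compression steel does yield.
M_n = (A_s − A'_s) f_y (d − a/2) + A'_s f_y (d − d') = [2117000 × (795 − 123.725) + 478000 × (795 − 49)] × 10⁻⁶ = 1421.09 + 356.59 = 1777.68 kN·m.

M_n ≈ 1780 kN·m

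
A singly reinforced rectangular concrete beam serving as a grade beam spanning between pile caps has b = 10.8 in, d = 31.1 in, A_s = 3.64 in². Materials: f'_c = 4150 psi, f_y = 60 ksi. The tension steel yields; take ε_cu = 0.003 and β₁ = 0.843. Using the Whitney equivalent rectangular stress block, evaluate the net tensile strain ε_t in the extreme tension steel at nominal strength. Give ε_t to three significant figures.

ε_t ≈ 0.0107

a = A_s f_y/(0.85 f'_c b) = 5.733 in.
β₁ = 0.843, so c = a/β₁ = 5.733/0.843 = 6.801 in.
From the linear strain diagram with ε_cu = 0.003: ε_t = 0.003 (d − c)/c = 0.003 × (31.1 − 6.801)/6.801 = 0.0107.
Since ε_t ≥ 0.005, the section is tension-controlled.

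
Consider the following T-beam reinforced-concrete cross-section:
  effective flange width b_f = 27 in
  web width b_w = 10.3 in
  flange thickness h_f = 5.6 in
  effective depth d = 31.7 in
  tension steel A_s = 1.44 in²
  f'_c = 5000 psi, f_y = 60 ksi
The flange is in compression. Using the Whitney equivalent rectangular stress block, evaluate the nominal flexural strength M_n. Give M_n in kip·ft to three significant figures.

Tension: T = A_s f_y = 1.44 × 60 = 86.4 kips.
Try a within the flange: a = T/(0.85 f'_c b_f) = 86.4/(0.85 × 5 × 27) = 0.753 in.
Since a = 0.753 ≤ h_f = 5.6 in, the stress block lies entirely in the flange; analyse as a rectangular beam of width b_f.
M_n = T(d − a/2) = 86.4 × (31.7 − 0.3765) = 2706.4 kip·in.
M_n = 2706.4/12 = 225.53 kip·ft.

M_n ≈ 226 kip·ft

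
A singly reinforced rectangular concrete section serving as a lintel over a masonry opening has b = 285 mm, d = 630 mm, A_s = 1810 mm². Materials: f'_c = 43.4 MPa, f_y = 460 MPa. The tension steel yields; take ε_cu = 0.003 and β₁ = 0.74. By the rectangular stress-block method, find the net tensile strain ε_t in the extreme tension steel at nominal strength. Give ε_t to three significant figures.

ε_t ≈ 0.0147

a = A_s f_y/(0.85 f'_c b) = 79.19 mm.
β₁ = 0.74, so c = a/β₁ = 79.19/0.74 = 107.01 mm.
From the linear strain diagram with ε_cu = 0.003: ε_t = 0.003 (d − c)/c = 0.003 × (630 − 107.01)/107.01 = 0.0147.
Since ε_t ≥ 0.005, the section is tension-controlled.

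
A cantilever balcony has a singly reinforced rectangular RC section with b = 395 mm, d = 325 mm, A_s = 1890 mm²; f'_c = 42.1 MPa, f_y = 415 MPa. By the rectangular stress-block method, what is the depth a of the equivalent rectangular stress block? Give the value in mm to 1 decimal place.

T = A_s f_y = 1890 × 415 = 784350 N = 784.35 kN.
Setting C = 0.85 f'_c a b equal to T: a = 784350/(0.85 × 42.1 × 395) = 55.5 mm.

a ≈ 55.5 mm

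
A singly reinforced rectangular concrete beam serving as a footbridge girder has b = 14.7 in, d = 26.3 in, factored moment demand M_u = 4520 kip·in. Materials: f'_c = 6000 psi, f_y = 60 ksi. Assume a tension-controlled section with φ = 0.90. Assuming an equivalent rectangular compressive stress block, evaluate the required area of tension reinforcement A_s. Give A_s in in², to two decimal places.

A_s ≈ 3.35 in²

M_n = M_u/φ = 4520/0.90 = 5022.22 kip·in.
From M_n = 0.85 f'_c a b (d − a/2):
a = d − √(d² − 2M_n/(0.85 f'_c b)) = 26.3 − √(26.3² − 2 × 5022.22/(0.85 × 6 × 14.7)) = 2.684 in.
A_s = 0.85 f'_c a b / f_y = 0.85 × 6 × 2.684 × 14.7 / 60 = 3.354 in².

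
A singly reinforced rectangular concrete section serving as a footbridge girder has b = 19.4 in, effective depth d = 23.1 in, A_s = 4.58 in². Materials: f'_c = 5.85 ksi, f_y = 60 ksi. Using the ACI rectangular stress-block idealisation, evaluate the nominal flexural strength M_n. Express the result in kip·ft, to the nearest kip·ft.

T = A_s f_y = 4.58 × 60 = 274.8 kips.
a = T/(0.85 f'_c b) = 274.8/(0.85 × 5.85 × 19.4) = 2.849 in.
M_n = T(d − a/2) = 274.8 × (23.1 − 1.4245) = 5956.4 kip·in = 5956.4/12 = 496.37 kip·ft.

M_n ≈ 496 kip·ft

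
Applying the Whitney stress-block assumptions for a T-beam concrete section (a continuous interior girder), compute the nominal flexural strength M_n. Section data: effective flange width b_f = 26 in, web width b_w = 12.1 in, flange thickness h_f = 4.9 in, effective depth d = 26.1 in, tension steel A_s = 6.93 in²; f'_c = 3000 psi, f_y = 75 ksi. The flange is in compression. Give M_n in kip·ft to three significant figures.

M_n ≈ 933 kip·ft

Tension: T = A_s f_y = 6.93 × 75 = 519.75 kips.
Try a within the flange: a = T/(0.85 f'_c b_f) = 519.75/(0.85 × 3 × 26) = 7.839 in.
a = 7.839 > h_f = 4.9 in: the block extends into the web. Split into flange-overhang and web parts.
C_f = 0.85 f'_c (b_f − b_w) h_f = 0.85 × 3 × (26 − 12.1) × 4.9 = 173.7 kips.
Remaining web compression depth: a_w = (T − C_f)/(0.85 f'_c b_w) = (519.75 − 173.7)/(0.85 × 3 × 12.1) = 11.215 in.
M_n = C_f(d − h_f/2) + (T − C_f)(d − a_w/2) = 173.7 × (26.1 − 2.45) + 346.05 × (26.1 − 5.6075) = 4108.0 + 7091.4 = 11199.4 kip·in.
M_n = 11199.4/12 = 933.28 kip·ft.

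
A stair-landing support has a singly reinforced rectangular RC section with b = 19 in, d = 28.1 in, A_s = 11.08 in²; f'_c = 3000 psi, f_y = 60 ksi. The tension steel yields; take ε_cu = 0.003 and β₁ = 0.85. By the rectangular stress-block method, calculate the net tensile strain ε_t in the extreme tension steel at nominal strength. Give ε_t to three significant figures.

a = A_s f_y/(0.85 f'_c b) = 13.721 in.
β₁ = 0.85, so c = a/β₁ = 13.721/0.85 = 16.142 in.
From the linear strain diagram with ε_cu = 0.003: ε_t = 0.003 (d − c)/c = 0.003 × (28.1 − 16.142)/16.142 = 0.00222.
ε_t < 0.004 — the section is over-reinforced for flexure under ACI limits.

ε_t ≈ 0.00222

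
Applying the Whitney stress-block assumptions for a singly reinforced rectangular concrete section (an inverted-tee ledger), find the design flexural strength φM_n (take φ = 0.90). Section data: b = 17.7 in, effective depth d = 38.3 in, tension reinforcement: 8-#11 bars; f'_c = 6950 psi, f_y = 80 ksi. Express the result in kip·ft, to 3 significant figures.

φM_n ≈ 2510 kip·ft

A_s = 8 × 1.56 = 12.48 in².
T = A_s f_y = 12.48 × 80 = 998.4 kips.
a = T/(0.85 f'_c b) = 998.4/(0.85 × 6.95 × 17.7) = 9.548 in.
M_n = T(d − a/2) = 998.4 × (38.3 − 4.774) = 33472.4 kip·in = 33472.4/12 = 2789.37 kip·ft.
φM_n = 0.90 × 2789.37 = 2510.43 kip·ft.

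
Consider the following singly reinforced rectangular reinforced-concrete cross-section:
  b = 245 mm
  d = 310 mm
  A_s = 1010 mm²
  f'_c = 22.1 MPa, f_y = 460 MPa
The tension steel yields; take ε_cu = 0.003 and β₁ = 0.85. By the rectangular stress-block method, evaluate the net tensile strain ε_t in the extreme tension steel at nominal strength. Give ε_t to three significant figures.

a = A_s f_y/(0.85 f'_c b) = 100.95 mm.
β₁ = 0.85, so c = a/β₁ = 100.95/0.85 = 118.76 mm.
From the linear strain diagram with ε_cu = 0.003: ε_t = 0.003 (d − c)/c = 0.003 × (310 − 118.76)/118.76 = 0.00483.
ε_t is between 0.004 and 0.005 — transition zone.

ε_t ≈ 0.00483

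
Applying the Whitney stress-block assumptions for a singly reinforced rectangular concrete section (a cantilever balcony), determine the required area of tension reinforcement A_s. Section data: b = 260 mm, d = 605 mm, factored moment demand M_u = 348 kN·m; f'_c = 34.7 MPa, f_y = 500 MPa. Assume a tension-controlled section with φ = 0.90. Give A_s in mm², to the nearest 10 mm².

M_n = M_u/φ = 348/0.90 = 386.667 kN·m.
With M_n = 0.85 f'_c a b (d − a/2), solve the quadratic for a:
a = d − √(d² − 2M_n/(0.85 f'_c b)) = 605 − √(605² − 2 × 386.667×10⁶/(0.85 × 34.7 × 260)) = 90.04 mm.
A_s = 0.85 f'_c a b / f_y = 0.85 × 34.7 × 90.04 × 260 / 500 = 1381.0 mm².

A_s ≈ 1380 mm²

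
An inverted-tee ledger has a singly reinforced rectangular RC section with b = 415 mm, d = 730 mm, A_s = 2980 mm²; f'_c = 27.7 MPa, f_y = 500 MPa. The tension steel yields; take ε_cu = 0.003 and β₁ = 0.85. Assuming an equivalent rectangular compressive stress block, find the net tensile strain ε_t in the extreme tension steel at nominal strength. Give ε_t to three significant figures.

a = A_s f_y/(0.85 f'_c b) = 152.49 mm.
β₁ = 0.85, so c = a/β₁ = 152.49/0.85 = 179.40 mm.
From the linear strain diagram with ε_cu = 0.003: ε_t = 0.003 (d − c)/c = 0.003 × (730 − 179.40)/179.40 = 0.00921.
Since ε_t ≥ 0.005, the section is tension-controlled.

ε_t ≈ 0.00921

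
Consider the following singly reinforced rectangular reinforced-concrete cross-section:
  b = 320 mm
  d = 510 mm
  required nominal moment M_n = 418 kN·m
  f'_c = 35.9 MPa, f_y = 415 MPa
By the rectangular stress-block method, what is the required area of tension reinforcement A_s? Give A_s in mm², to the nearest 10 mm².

With M_n = 0.85 f'_c a b (d − a/2), solve the quadratic for a:
a = d − √(d² − 2M_n/(0.85 f'_c b)) = 510 − √(510² − 2 × 418×10⁶/(0.85 × 35.9 × 320)) = 92.28 mm.
A_s = 0.85 f'_c a b / f_y = 0.85 × 35.9 × 92.28 × 320 / 415 = 2171.3 mm².

A_s ≈ 2170 mm²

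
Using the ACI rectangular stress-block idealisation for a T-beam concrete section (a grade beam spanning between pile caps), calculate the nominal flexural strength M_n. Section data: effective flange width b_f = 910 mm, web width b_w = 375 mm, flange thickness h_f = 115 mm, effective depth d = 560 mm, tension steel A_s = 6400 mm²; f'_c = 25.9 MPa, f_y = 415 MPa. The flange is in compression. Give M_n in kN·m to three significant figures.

M_n ≈ 1310 kN·m

Tension: T = A_s f_y = 6400 × 415 = 2656000 N.
Try a within the flange: a = T/(0.85 f'_c b_f) = 2656000/(0.85 × 25.9 × 910) = 132.58 mm.
a = 132.58 > h_f = 115 mm: the block extends into the web. Split into flange-overhang and web parts.
C_f = 0.85 f'_c (b_f − b_w) h_f = 0.85 × 25.9 × (910 − 375) × 115 = 1354473 N.
Remaining web compression depth: a_w = (T − C_f)/(0.85 f'_c b_w) = (2656000 − 1354473)/(0.85 × 25.9 × 375) = 157.65 mm.
M_n = C_f(d − h_f/2) + (T − C_f)(d − a_w/2) = 1354473 × (560 − 57.5) + 1301527 × (560 − 78.825) = 680.62 + 626.26 = 1306.88 × 10⁶ N·mm.
M_n = 1306.88 kN·m.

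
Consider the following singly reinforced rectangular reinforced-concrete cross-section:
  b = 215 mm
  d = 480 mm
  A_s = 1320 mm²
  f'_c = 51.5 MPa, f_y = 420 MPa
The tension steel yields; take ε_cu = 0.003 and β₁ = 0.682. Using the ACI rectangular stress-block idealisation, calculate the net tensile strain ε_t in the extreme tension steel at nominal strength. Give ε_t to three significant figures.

a = A_s f_y/(0.85 f'_c b) = 58.91 mm.
β₁ = 0.682, so c = a/β₁ = 58.91/0.682 = 86.38 mm.
From the linear strain diagram with ε_cu = 0.003: ε_t = 0.003 (d − c)/c = 0.003 × (480 − 86.38)/86.38 = 0.0137.
Since ε_t ≥ 0.005, the section is tension-controlled.

ε_t ≈ 0.0137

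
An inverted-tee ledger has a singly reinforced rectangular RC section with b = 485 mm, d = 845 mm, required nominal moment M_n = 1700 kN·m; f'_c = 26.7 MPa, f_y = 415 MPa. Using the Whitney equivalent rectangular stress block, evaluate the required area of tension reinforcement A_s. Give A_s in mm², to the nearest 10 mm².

With M_n = 0.85 f'_c a b (d − a/2), solve the quadratic for a:
a = d − √(d² − 2M_n/(0.85 f'_c b)) = 845 − √(845² − 2 × 1700×10⁶/(0.85 × 26.7 × 485)) = 208.50 mm.
A_s = 0.85 f'_c a b / f_y = 0.85 × 26.7 × 208.50 × 485 / 415 = 5530.1 mm².

A_s ≈ 5530 mm²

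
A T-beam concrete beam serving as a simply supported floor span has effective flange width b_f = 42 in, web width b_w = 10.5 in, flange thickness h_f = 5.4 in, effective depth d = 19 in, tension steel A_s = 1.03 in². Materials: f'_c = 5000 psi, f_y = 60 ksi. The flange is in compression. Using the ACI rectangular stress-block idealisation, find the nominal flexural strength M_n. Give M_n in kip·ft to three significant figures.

Tension: T = A_s f_y = 1.03 × 60 = 61.8 kips.
Try a within the flange: a = T/(0.85 f'_c b_f) = 61.8/(0.85 × 5 × 42) = 0.346 in.
Since a = 0.346 ≤ h_f = 5.4 in, the stress block lies entirely in the flange; analyse as a rectangular beam of width b_f.
M_n = T(d − a/2) = 61.8 × (19 − 0.173) = 1163.5 kip·in.
M_n = 1163.5/12 = 96.96 kip·ft.

M_n ≈ 97.0 kip·ft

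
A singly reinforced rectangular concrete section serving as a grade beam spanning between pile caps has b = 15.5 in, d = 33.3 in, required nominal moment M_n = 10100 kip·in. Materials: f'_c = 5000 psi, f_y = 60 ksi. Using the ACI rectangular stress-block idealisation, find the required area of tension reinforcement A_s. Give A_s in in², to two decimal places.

A_s ≈ 5.46 in²

From M_n = 0.85 f'_c a b (d − a/2):
a = d − √(d² − 2M_n/(0.85 f'_c b)) = 33.3 − √(33.3² − 2 × 10100/(0.85 × 5 × 15.5)) = 4.976 in.
A_s = 0.85 f'_c a b / f_y = 0.85 × 5 × 4.976 × 15.5 / 60 = 5.463 in².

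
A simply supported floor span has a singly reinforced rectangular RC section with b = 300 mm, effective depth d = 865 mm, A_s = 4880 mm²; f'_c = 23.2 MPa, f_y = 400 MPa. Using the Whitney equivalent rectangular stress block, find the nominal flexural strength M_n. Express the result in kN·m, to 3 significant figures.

T = A_s f_y = 4880 × 400 = 1952000 N = 1952 kN.
From C = T: a = T/(0.85 f'_c b) = 1952000/(0.85 × 23.2 × 300) = 329.95 mm.
M_n = T(d − a/2) = 1952 kN × (865 − 164.975) mm = 1366.45 kN·m.

M_n ≈ 1370 kN·m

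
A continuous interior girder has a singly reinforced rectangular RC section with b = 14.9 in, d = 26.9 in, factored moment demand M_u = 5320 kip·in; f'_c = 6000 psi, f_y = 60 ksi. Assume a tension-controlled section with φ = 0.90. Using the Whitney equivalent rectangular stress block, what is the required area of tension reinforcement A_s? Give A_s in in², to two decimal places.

M_n = M_u/φ = 5320/0.90 = 5911.11 kip·in.
From M_n = 0.85 f'_c a b (d − a/2):
a = d − √(d² − 2M_n/(0.85 f'_c b)) = 26.9 − √(26.9² − 2 × 5911.11/(0.85 × 6 × 14.9)) = 3.067 in.
A_s = 0.85 f'_c a b / f_y = 0.85 × 6 × 3.067 × 14.9 / 60 = 3.884 in².

A_s ≈ 3.88 in²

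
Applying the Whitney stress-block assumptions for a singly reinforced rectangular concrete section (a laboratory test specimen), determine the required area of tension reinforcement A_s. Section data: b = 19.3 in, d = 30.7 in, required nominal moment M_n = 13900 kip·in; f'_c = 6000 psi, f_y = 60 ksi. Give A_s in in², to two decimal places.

From M_n = 0.85 f'_c a b (d − a/2):
a = d − √(d² − 2M_n/(0.85 f'_c b)) = 30.7 − √(30.7² − 2 × 13900/(0.85 × 6 × 19.3)) = 5.008 in.
A_s = 0.85 f'_c a b / f_y = 0.85 × 6 × 5.008 × 19.3 / 60 = 8.216 in².

A_s ≈ 8.22 in²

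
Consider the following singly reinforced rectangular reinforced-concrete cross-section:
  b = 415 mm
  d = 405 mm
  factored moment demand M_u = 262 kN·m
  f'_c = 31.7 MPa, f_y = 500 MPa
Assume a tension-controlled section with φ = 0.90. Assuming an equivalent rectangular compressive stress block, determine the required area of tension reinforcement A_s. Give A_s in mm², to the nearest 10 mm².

M_n = M_u/φ = 262/0.90 = 291.111 kN·m.
With M_n = 0.85 f'_c a b (d − a/2), solve the quadratic for a:
a = d − √(d² − 2M_n/(0.85 f'_c b)) = 405 − √(405² − 2 × 291.111×10⁶/(0.85 × 31.7 × 415)) = 70.40 mm.
A_s = 0.85 f'_c a b / f_y = 0.85 × 31.7 × 70.40 × 415 / 500 = 1574.5 mm².

A_s ≈ 1570 mm²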